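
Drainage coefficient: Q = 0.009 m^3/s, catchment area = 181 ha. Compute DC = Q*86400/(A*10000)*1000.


DC = Q * 86400 / (A * 10000) * 1000
DC = 0.009 * 86400 / (181 * 10000) * 1000
DC = 777600.0000 / 1810000

0.4296 mm/day


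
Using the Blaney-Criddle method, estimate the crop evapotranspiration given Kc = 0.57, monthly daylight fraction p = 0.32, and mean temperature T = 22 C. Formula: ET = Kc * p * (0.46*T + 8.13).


ET = Kc * p * (0.46*T + 8.13)
ET = 0.57 * 0.32 * (0.46*22 + 8.13)
ET = 0.57 * 0.32 * 18.2500

3.3288 mm/day


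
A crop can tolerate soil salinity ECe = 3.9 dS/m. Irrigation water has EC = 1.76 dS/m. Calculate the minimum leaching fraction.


LR = ECiw / (5*ECe - ECiw)
LR = 1.76 / (5*3.9 - 1.76)
LR = 1.76 / 17.7400

0.0992


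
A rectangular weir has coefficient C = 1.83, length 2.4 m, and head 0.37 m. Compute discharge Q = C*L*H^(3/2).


Q = C * L * H^(3/2) = 1.83 * 2.4 * 0.37^1.5 = 1.83 * 2.4 * 0.225062

0.9885 m^3/s


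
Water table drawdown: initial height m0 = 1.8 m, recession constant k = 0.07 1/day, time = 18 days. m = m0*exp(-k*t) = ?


m = m0 * exp(-k*t)
m = 1.8 * exp(-0.07 * 18)
m = 1.8 * exp(-1.2600)

0.5106 m


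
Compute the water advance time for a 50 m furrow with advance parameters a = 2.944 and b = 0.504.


t = (L/a)^(1/b)
t = (50/2.944)^(1/0.504)
t = 16.983696^(1/0.504)

275.7656 min


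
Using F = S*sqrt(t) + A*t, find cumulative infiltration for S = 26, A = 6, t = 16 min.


F = S*sqrt(t) + A*t
F = 26*sqrt(16) + 6*16
F = 26*4.000000 + 96

200.0000 mm


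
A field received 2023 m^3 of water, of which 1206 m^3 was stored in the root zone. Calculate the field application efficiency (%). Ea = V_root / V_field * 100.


Ea = V_root / V_field * 100 = 1206 / 2023 * 100 = 59.6144%

59.6144 %


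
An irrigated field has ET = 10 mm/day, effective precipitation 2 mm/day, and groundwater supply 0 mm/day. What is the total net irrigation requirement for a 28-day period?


Daily deficit = ET - Pe - GW = 10 - 2 - 0 = 8 mm/day
NIR = 8 * 28 = 224 mm

224.0000 mm


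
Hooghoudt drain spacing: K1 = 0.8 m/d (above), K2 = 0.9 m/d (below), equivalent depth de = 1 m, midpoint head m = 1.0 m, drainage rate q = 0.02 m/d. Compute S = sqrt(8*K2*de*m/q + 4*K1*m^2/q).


S^2 = 8*K2*de*m/q + 4*K1*m^2/q
S^2 = 8*0.9*1*1.0/0.02 + 4*0.8*1.0^2/0.02
S = sqrt(520.0000)

22.8035 m


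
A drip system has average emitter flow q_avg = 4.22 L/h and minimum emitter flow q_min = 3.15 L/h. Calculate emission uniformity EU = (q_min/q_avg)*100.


EU = (q_min/q_avg)*100 = (3.15/4.22)*100 = 74.6445%

74.6445 %


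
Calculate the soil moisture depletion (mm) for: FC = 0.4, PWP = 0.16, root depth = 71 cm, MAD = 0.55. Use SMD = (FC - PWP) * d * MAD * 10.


SMD = (FC - PWP) * d * MAD * 10
SMD = (0.4 - 0.16) * 71 * 0.55 * 10
SMD = 0.2400 * 71 * 0.55 * 10

93.7200 mm


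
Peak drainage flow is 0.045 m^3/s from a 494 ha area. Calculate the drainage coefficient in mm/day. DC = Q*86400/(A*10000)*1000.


DC = Q * 86400 / (A * 10000) * 1000
DC = 0.045 * 86400 / (494 * 10000) * 1000
DC = 3888000.0000 / 4940000

0.7870 mm/day


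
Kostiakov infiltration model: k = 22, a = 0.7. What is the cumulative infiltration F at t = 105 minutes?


F = k * t^a = 22 * 105^0.7
F = 22 * 25.991570

571.8145 mm


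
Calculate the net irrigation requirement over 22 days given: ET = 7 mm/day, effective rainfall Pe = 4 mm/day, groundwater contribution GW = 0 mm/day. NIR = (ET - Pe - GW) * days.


Daily deficit = ET - Pe - GW = 7 - 4 - 0 = 3 mm/day
NIR = 3 * 22 = 66 mm

66.0000 mm


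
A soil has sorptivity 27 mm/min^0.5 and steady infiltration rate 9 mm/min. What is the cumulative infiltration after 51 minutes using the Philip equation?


F = S*sqrt(t) + A*t
F = 27*sqrt(51) + 9*51
F = 27*7.141428 + 459

651.8186 mm


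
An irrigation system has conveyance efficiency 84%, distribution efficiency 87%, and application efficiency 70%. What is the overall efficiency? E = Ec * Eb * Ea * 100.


Ec = 0.84, Eb = 0.87, Ea = 0.7
E = 0.84 * 0.87 * 0.7 * 100 = 51.1560%

51.1560 %


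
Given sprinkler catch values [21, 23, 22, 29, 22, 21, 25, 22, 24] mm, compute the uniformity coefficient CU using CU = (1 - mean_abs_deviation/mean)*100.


mean = 23.222222 mm
MAD = 1.851852 mm
CU = (1 - 1.851852/23.222222)*100

92.0255 %


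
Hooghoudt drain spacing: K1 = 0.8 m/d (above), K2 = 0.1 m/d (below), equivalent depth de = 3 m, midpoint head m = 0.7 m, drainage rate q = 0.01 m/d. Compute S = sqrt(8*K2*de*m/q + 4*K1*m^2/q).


S^2 = 8*K2*de*m/q + 4*K1*m^2/q
S^2 = 8*0.1*3*0.7/0.01 + 4*0.8*0.7^2/0.01
S = sqrt(324.8000)

18.0222 m


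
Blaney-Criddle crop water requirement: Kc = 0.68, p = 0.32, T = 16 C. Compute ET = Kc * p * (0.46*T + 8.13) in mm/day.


ET = Kc * p * (0.46*T + 8.13)
ET = 0.68 * 0.32 * (0.46*16 + 8.13)
ET = 0.68 * 0.32 * 15.4900

3.3706 mm/day


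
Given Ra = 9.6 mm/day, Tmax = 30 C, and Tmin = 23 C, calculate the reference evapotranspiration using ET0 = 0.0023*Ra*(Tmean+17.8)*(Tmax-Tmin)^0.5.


Tmean = (Tmax + Tmin)/2 = (30 + 23)/2 = 26.5
ET0 = 0.0023 * 9.6 * (26.5 + 17.8) * sqrt(30 - 23)
ET0 = 0.0023 * 9.6 * 44.3 * 2.645751

2.5879 mm/day


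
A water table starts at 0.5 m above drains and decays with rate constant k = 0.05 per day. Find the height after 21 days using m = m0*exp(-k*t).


m = m0 * exp(-k*t)
m = 0.5 * exp(-0.05 * 21)
m = 0.5 * exp(-1.0500)

0.1750 m


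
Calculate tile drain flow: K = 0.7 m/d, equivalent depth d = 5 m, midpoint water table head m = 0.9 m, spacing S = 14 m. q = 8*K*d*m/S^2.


q = 8*K*d*m/S^2
q = 8*0.7*5*0.9/14^2
q = 25.2000 / 196

0.1286 m/d


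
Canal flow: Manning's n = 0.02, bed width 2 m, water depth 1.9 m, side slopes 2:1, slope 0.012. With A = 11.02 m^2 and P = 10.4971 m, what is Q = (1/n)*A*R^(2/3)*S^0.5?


R = A/P = 11.02/10.4971 = 1.049814
Q = (1/0.02) * 11.02 * 1.049814^(2/3) * 0.012^0.5

62.3472 m^3/s


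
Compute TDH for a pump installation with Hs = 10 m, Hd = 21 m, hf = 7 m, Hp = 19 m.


TDH = Hs + Hd + hf + Hp = 10 + 21 + 7 + 19 = 57

57 m


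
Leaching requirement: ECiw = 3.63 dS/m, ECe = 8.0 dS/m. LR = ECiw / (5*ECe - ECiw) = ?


LR = ECiw / (5*ECe - ECiw)
LR = 3.63 / (5*8.0 - 3.63)
LR = 3.63 / 36.3700

0.0998


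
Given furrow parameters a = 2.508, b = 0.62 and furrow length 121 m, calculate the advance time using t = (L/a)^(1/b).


t = (L/a)^(1/b)
t = (121/2.508)^(1/0.62)
t = 48.245614^(1/0.62)

519.1042 min


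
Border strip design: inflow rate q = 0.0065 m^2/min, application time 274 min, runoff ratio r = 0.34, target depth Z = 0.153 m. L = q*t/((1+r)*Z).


L = q*t/((1+r)*Z)
L = 0.0065*274/((1+0.34)*0.153)
L = 1.781/0.20502

8.6870 m


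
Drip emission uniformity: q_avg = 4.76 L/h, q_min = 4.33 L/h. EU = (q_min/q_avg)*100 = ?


EU = (q_min/q_avg)*100 = (4.33/4.76)*100 = 90.9664%

90.9664 %


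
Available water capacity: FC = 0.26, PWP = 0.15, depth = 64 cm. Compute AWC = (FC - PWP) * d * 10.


AWC = (FC - PWP) * d * 10
AWC = (0.26 - 0.15) * 64 * 10
AWC = 0.1100 * 64 * 10

70.4000 mm


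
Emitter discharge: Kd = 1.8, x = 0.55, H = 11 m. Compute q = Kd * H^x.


q = Kd * H^x = 1.8 * 11^0.55 = 1.8 * 3.739091

6.7304 L/h


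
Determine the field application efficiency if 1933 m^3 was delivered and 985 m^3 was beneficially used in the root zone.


Ea = V_root / V_field * 100 = 985 / 1933 * 100 = 50.9571%

50.9571 %


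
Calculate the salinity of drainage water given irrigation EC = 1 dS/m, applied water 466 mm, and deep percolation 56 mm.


EC_dw = EC_iw * D_iw / D_dw
EC_dw = 1 * 466 / 56
EC_dw = 466 / 56

8.3214 dS/m


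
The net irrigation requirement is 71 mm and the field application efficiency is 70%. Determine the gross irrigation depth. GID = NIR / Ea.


Ea = 70% = 0.7
GID = NIR / Ea = 71 / 0.7 = 101.4286 mm

101.4286 mm


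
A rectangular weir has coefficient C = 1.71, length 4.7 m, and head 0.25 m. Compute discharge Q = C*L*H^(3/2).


Q = C * L * H^(3/2) = 1.71 * 4.7 * 0.25^1.5 = 1.71 * 4.7 * 0.125000

1.0046 m^3/s


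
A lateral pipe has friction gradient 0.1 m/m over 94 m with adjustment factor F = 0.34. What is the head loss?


hf = J * L * F = 0.1 * 94 * 0.34 = 3.1960 m

3.1960 m


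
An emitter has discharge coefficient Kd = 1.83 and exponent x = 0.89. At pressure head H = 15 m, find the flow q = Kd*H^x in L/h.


q = Kd * H^x = 1.83 * 15^0.89 = 1.83 * 11.135795

20.3785 L/h


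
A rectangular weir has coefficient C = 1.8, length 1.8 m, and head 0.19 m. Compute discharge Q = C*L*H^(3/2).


Q = C * L * H^(3/2) = 1.8 * 1.8 * 0.19^1.5 = 1.8 * 1.8 * 0.082819

0.2683 m^3/s


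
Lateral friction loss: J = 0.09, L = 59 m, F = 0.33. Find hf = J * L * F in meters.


hf = J * L * F = 0.09 * 59 * 0.33 = 1.7523 m

1.7523 m


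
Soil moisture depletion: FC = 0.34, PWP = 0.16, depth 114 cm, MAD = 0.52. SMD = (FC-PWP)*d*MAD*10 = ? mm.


SMD = (FC - PWP) * d * MAD * 10
SMD = (0.34 - 0.16) * 114 * 0.52 * 10
SMD = 0.1800 * 114 * 0.52 * 10

106.7040 mm


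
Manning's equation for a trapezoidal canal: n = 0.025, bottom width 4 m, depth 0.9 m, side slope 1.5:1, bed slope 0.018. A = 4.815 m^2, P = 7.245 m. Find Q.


R = A/P = 4.815/7.245 = 0.664596
Q = (1/0.025) * 4.815 * 0.664596^(2/3) * 0.018^0.5

19.6788 m^3/s


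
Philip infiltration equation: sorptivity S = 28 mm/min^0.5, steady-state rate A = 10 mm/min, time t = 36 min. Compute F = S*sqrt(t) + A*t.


F = S*sqrt(t) + A*t
F = 28*sqrt(36) + 10*36
F = 28*6.000000 + 360

528.0000 mm


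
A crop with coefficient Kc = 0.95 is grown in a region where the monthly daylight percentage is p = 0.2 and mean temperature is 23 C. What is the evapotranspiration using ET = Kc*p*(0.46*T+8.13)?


ET = Kc * p * (0.46*T + 8.13)
ET = 0.95 * 0.2 * (0.46*23 + 8.13)
ET = 0.95 * 0.2 * 18.7100

3.5549 mm/day


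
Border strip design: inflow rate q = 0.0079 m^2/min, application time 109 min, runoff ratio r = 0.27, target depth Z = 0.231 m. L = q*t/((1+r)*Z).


L = q*t/((1+r)*Z)
L = 0.0079*109/((1+0.27)*0.231)
L = 0.8611/0.29337

2.9352 m


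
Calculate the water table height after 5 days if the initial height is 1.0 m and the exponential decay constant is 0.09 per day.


m = m0 * exp(-k*t)
m = 1.0 * exp(-0.09 * 5)
m = 1.0 * exp(-0.4500)

0.6376 m


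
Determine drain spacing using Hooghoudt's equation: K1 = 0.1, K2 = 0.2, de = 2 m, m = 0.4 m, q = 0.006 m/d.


S^2 = 8*K2*de*m/q + 4*K1*m^2/q
S^2 = 8*0.2*2*0.4/0.006 + 4*0.1*0.4^2/0.006
S = sqrt(224.0000)

14.9666 m


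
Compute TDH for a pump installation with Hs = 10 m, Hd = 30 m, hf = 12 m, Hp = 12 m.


TDH = Hs + Hd + hf + Hp = 10 + 30 + 12 + 12 = 64

64 m


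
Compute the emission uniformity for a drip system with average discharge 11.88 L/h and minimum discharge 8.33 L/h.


EU = (q_min/q_avg)*100 = (8.33/11.88)*100 = 70.1178%

70.1178 %


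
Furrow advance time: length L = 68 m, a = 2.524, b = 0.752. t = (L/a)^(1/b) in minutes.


t = (L/a)^(1/b)
t = (68/2.524)^(1/0.752)
t = 26.941363^(1/0.752)

79.8277 min


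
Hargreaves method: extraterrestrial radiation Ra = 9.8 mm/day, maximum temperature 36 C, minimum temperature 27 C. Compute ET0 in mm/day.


Tmean = (Tmax + Tmin)/2 = (36 + 27)/2 = 31.5
ET0 = 0.0023 * 9.8 * (31.5 + 17.8) * sqrt(36 - 27)
ET0 = 0.0023 * 9.8 * 49.3 * 3.000000

3.3337 mm/day


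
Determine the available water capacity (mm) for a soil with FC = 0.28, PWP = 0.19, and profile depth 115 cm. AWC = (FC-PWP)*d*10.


AWC = (FC - PWP) * d * 10
AWC = (0.28 - 0.19) * 115 * 10
AWC = 0.0900 * 115 * 10

103.5000 mm


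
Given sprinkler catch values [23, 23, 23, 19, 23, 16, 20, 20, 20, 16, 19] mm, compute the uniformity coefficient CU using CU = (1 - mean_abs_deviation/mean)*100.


mean = 20.181818 mm
MAD = 2.049587 mm
CU = (1 - 2.049587/20.181818)*100

89.8444 %


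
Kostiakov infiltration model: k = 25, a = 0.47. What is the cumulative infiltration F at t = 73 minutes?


F = k * t^a = 25 * 73^0.47
F = 25 * 7.512107

187.8027 mm


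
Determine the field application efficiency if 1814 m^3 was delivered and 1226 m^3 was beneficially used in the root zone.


Ea = V_root / V_field * 100 = 1226 / 1814 * 100 = 67.5854%

67.5854 %


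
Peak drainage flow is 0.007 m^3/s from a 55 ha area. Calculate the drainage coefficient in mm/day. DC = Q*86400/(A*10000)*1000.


DC = Q * 86400 / (A * 10000) * 1000
DC = 0.007 * 86400 / (55 * 10000) * 1000
DC = 604800.0000 / 550000

1.0996 mm/day


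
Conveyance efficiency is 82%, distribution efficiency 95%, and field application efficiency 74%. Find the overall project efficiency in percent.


Ec = 0.82, Eb = 0.95, Ea = 0.74
E = 0.82 * 0.95 * 0.74 * 100 = 57.6460%

57.6460 %


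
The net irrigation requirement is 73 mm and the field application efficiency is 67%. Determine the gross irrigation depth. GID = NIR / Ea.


Ea = 67% = 0.67
GID = NIR / Ea = 73 / 0.67 = 108.9552 mm

108.9552 mm


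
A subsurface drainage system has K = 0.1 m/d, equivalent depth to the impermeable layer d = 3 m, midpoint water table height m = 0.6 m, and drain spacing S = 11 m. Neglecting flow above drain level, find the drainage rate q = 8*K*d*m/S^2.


q = 8*K*d*m/S^2
q = 8*0.1*3*0.6/11^2
q = 1.4400 / 121

0.0119 m/d


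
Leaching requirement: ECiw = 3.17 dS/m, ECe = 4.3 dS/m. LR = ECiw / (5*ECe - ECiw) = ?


LR = ECiw / (5*ECe - ECiw)
LR = 3.17 / (5*4.3 - 3.17)
LR = 3.17 / 18.3300

0.1729


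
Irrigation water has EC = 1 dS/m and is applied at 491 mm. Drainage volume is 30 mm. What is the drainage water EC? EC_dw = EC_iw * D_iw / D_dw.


EC_dw = EC_iw * D_iw / D_dw
EC_dw = 1 * 491 / 30
EC_dw = 491 / 30

16.3667 dS/m


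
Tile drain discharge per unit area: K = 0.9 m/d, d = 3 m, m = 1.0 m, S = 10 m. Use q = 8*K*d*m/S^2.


q = 8*K*d*m/S^2
q = 8*0.9*3*1.0/10^2
q = 21.6000 / 100

0.2160 m/d


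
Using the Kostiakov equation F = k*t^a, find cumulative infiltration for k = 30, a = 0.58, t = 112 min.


F = k * t^a = 30 * 112^0.58
F = 30 * 15.436415

463.0924 mm


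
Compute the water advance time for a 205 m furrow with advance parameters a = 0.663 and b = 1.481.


t = (L/a)^(1/b)
t = (205/0.663)^(1/1.481)
t = 309.200603^(1/1.481)

48.0240 min


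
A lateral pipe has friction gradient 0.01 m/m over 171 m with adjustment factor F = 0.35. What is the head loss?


hf = J * L * F = 0.01 * 171 * 0.35 = 0.5985 m

0.5985 m


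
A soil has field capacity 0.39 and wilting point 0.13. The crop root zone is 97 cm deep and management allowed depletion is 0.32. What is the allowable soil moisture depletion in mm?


SMD = (FC - PWP) * d * MAD * 10
SMD = (0.39 - 0.13) * 97 * 0.32 * 10
SMD = 0.2600 * 97 * 0.32 * 10

80.7040 mm


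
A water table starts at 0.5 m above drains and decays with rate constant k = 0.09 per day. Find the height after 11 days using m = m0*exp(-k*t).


m = m0 * exp(-k*t)
m = 0.5 * exp(-0.09 * 11)
m = 0.5 * exp(-0.9900)

0.1858 m


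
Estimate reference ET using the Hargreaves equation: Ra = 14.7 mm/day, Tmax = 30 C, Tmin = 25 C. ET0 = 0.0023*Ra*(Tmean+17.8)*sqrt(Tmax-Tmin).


Tmean = (Tmax + Tmin)/2 = (30 + 25)/2 = 27.5
ET0 = 0.0023 * 14.7 * (27.5 + 17.8) * sqrt(30 - 25)
ET0 = 0.0023 * 14.7 * 45.3 * 2.236068

3.4247 mm/day


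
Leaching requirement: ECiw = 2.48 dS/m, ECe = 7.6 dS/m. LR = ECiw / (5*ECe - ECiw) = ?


LR = ECiw / (5*ECe - ECiw)
LR = 2.48 / (5*7.6 - 2.48)
LR = 2.48 / 35.5200

0.0698


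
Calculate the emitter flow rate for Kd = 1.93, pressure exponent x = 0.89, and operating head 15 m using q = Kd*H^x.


q = Kd * H^x = 1.93 * 15^0.89 = 1.93 * 11.135795

21.4921 L/h


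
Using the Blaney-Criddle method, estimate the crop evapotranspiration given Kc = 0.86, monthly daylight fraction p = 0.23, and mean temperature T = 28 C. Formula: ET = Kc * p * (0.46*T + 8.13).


ET = Kc * p * (0.46*T + 8.13)
ET = 0.86 * 0.23 * (0.46*28 + 8.13)
ET = 0.86 * 0.23 * 21.0100

4.1558 mm/day


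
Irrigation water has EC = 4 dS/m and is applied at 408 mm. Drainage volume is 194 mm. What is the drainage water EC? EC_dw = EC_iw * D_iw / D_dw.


EC_dw = EC_iw * D_iw / D_dw
EC_dw = 4 * 408 / 194
EC_dw = 1632 / 194

8.4124 dS/m


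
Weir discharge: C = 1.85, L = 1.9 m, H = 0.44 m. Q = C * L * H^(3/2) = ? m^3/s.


Q = C * L * H^(3/2) = 1.85 * 1.9 * 0.44^1.5 = 1.85 * 1.9 * 0.291863

1.0259 m^3/s


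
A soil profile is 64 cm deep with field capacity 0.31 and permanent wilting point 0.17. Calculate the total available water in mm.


AWC = (FC - PWP) * d * 10
AWC = (0.31 - 0.17) * 64 * 10
AWC = 0.1400 * 64 * 10

89.6000 mm


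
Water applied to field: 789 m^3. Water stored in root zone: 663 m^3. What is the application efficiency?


Ea = V_root / V_field * 100 = 663 / 789 * 100 = 84.0304%

84.0304 %


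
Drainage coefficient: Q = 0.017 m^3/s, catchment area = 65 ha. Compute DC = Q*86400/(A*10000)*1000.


DC = Q * 86400 / (A * 10000) * 1000
DC = 0.017 * 86400 / (65 * 10000) * 1000
DC = 1468800.0000 / 650000

2.2597 mm/day


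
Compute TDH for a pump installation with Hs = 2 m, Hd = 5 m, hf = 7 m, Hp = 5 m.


TDH = Hs + Hd + hf + Hp = 2 + 5 + 7 + 5 = 19

19 m


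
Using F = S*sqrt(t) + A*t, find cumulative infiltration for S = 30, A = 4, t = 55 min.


F = S*sqrt(t) + A*t
F = 30*sqrt(55) + 4*55
F = 30*7.416198 + 220

442.4859 mm


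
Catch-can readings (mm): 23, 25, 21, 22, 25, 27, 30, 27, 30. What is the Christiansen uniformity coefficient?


mean = 25.555556 mm
MAD = 2.617284 mm
CU = (1 - 2.617284/25.555556)*100

89.7585 %


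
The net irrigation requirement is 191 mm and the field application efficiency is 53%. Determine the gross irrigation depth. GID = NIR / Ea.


Ea = 53% = 0.53
GID = NIR / Ea = 191 / 0.53 = 360.3774 mm

360.3774 mm


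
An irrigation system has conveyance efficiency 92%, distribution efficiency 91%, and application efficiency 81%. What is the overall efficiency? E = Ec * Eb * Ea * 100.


Ec = 0.92, Eb = 0.91, Ea = 0.81
E = 0.92 * 0.91 * 0.81 * 100 = 67.8132%

67.8132 %


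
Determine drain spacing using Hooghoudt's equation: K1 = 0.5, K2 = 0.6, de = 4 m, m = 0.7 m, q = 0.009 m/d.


S^2 = 8*K2*de*m/q + 4*K1*m^2/q
S^2 = 8*0.6*4*0.7/0.009 + 4*0.5*0.7^2/0.009
S = sqrt(1602.2222)

40.0278 m


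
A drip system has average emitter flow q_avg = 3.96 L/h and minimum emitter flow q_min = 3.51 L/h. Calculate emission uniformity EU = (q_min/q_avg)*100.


EU = (q_min/q_avg)*100 = (3.51/3.96)*100 = 88.6364%

88.6364 %


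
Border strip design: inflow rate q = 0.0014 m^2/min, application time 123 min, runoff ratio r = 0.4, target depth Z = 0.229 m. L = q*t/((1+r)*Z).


L = q*t/((1+r)*Z)
L = 0.0014*123/((1+0.4)*0.229)
L = 0.1722/0.3206

0.5371 m


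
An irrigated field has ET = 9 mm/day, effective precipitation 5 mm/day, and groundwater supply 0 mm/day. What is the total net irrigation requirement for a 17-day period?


Daily deficit = ET - Pe - GW = 9 - 5 - 0 = 4 mm/day
NIR = 4 * 17 = 68 mm

68.0000 mm


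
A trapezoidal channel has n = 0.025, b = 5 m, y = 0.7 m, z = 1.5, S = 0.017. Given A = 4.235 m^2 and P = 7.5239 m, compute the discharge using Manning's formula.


R = A/P = 4.235/7.5239 = 0.562873
Q = (1/0.025) * 4.235 * 0.562873^(2/3) * 0.017^0.5

15.0572 m^3/s


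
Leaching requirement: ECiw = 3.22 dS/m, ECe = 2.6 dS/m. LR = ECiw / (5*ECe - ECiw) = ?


LR = ECiw / (5*ECe - ECiw)
LR = 3.22 / (5*2.6 - 3.22)
LR = 3.22 / 9.7800

0.3292


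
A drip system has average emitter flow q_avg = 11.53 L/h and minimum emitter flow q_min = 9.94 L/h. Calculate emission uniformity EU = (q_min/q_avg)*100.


EU = (q_min/q_avg)*100 = (9.94/11.53)*100 = 86.2099%

86.2099 %


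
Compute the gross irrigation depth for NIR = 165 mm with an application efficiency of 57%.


Ea = 57% = 0.57
GID = NIR / Ea = 165 / 0.57 = 289.4737 mm

289.4737 mm


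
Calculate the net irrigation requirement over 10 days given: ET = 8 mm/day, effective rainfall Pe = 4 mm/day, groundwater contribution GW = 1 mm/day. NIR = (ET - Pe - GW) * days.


Daily deficit = ET - Pe - GW = 8 - 4 - 1 = 3 mm/day
NIR = 3 * 10 = 30 mm

30.0000 mm


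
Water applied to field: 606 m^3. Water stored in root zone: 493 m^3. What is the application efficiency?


Ea = V_root / V_field * 100 = 493 / 606 * 100 = 81.3531%

81.3531 %


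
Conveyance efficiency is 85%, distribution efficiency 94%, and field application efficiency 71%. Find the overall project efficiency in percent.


Ec = 0.85, Eb = 0.94, Ea = 0.71
E = 0.85 * 0.94 * 0.71 * 100 = 56.7290%

56.7290 %


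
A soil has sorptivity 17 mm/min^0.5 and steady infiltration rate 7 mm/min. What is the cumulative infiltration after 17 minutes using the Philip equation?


F = S*sqrt(t) + A*t
F = 17*sqrt(17) + 7*17
F = 17*4.123106 + 119

189.0928 mm


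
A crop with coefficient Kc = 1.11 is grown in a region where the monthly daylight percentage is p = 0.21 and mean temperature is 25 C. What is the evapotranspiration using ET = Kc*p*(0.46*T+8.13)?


ET = Kc * p * (0.46*T + 8.13)
ET = 1.11 * 0.21 * (0.46*25 + 8.13)
ET = 1.11 * 0.21 * 19.6300

4.5758 mm/day


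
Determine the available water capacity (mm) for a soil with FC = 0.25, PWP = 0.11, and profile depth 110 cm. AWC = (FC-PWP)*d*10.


AWC = (FC - PWP) * d * 10
AWC = (0.25 - 0.11) * 110 * 10
AWC = 0.1400 * 110 * 10

154.0000 mm


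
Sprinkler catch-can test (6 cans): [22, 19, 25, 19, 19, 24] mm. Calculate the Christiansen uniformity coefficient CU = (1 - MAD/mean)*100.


mean = 21.333333 mm
MAD = 2.333333 mm
CU = (1 - 2.333333/21.333333)*100

89.0625 %


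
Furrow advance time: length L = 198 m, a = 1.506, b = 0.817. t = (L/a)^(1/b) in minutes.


t = (L/a)^(1/b)
t = (198/1.506)^(1/0.817)
t = 131.474104^(1/0.817)

392.1387 min


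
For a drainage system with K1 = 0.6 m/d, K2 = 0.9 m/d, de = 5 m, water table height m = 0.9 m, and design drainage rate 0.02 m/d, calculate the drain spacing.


S^2 = 8*K2*de*m/q + 4*K1*m^2/q
S^2 = 8*0.9*5*0.9/0.02 + 4*0.6*0.9^2/0.02
S = sqrt(1717.2000)

41.4391 m


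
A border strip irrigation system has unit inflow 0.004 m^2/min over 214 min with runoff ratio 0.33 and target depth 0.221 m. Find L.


L = q*t/((1+r)*Z)
L = 0.004*214/((1+0.33)*0.221)
L = 0.856/0.29393

2.9123 m


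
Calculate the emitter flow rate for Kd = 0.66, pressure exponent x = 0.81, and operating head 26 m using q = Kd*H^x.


q = Kd * H^x = 0.66 * 26^0.81 = 0.66 * 14.000012

9.2400 L/h


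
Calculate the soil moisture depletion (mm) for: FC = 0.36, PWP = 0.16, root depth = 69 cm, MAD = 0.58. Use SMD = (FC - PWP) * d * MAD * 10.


SMD = (FC - PWP) * d * MAD * 10
SMD = (0.36 - 0.16) * 69 * 0.58 * 10
SMD = 0.2000 * 69 * 0.58 * 10

80.0400 mm


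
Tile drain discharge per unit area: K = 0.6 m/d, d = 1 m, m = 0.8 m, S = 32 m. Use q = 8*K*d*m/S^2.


q = 8*K*d*m/S^2
q = 8*0.6*1*0.8/32^2
q = 3.8400 / 1024

0.0037 m/d


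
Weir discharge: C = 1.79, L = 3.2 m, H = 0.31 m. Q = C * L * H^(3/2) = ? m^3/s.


Q = C * L * H^(3/2) = 1.79 * 3.2 * 0.31^1.5 = 1.79 * 3.2 * 0.172601

0.9887 m^3/s


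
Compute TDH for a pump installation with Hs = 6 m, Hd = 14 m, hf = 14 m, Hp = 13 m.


TDH = Hs + Hd + hf + Hp = 6 + 14 + 14 + 13 = 47

47 m


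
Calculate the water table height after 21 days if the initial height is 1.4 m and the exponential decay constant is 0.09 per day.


m = m0 * exp(-k*t)
m = 1.4 * exp(-0.09 * 21)
m = 1.4 * exp(-1.8900)

0.2115 m


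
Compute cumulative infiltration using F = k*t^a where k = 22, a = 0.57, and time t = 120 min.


F = k * t^a = 22 * 120^0.57
F = 22 * 15.315575

336.9427 mm


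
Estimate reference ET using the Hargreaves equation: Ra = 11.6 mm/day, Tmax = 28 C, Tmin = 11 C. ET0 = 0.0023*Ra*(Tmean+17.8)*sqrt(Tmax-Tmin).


Tmean = (Tmax + Tmin)/2 = (28 + 11)/2 = 19.5
ET0 = 0.0023 * 11.6 * (19.5 + 17.8) * sqrt(28 - 11)
ET0 = 0.0023 * 11.6 * 37.3 * 4.123106

4.1032 mm/day


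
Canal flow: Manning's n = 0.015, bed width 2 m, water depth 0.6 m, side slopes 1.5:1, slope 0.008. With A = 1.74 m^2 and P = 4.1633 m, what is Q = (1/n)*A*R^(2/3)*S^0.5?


R = A/P = 1.74/4.1633 = 0.417938
Q = (1/0.015) * 1.74 * 0.417938^(2/3) * 0.008^0.5

5.7998 m^3/s


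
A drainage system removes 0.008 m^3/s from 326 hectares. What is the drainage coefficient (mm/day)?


DC = Q * 86400 / (A * 10000) * 1000
DC = 0.008 * 86400 / (326 * 10000) * 1000
DC = 691200.0000 / 3260000

0.2120 mm/day


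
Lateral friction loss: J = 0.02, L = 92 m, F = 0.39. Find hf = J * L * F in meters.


hf = J * L * F = 0.02 * 92 * 0.39 = 0.7176 m

0.7176 m


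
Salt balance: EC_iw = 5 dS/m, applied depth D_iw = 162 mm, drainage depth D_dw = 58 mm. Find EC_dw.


EC_dw = EC_iw * D_iw / D_dw
EC_dw = 5 * 162 / 58
EC_dw = 810 / 58

13.9655 dS/m


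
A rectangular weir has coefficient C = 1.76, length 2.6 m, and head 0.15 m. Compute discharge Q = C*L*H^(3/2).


Q = C * L * H^(3/2) = 1.76 * 2.6 * 0.15^1.5 = 1.76 * 2.6 * 0.058095

0.2658 m^3/s


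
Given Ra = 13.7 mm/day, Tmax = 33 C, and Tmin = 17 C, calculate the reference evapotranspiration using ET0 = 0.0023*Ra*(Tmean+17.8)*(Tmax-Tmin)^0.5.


Tmean = (Tmax + Tmin)/2 = (33 + 17)/2 = 25.0
ET0 = 0.0023 * 13.7 * (25.0 + 17.8) * sqrt(33 - 17)
ET0 = 0.0023 * 13.7 * 42.8 * 4.000000

5.3945 mm/day


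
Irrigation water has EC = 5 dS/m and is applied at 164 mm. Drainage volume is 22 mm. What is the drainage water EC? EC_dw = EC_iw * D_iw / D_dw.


EC_dw = EC_iw * D_iw / D_dw
EC_dw = 5 * 164 / 22
EC_dw = 820 / 22

37.2727 dS/m


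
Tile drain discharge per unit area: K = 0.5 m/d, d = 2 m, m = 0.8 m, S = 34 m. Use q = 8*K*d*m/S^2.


q = 8*K*d*m/S^2
q = 8*0.5*2*0.8/34^2
q = 6.4000 / 1156

0.0055 m/d


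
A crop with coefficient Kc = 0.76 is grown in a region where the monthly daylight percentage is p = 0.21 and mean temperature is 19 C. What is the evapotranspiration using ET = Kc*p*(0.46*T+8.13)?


ET = Kc * p * (0.46*T + 8.13)
ET = 0.76 * 0.21 * (0.46*19 + 8.13)
ET = 0.76 * 0.21 * 16.8700

2.6925 mm/day


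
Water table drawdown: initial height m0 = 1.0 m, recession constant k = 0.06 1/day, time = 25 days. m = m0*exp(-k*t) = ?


m = m0 * exp(-k*t)
m = 1.0 * exp(-0.06 * 25)
m = 1.0 * exp(-1.5000)

0.2231 m


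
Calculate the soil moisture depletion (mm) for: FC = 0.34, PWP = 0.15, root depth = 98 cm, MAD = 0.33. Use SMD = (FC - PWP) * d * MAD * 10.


SMD = (FC - PWP) * d * MAD * 10
SMD = (0.34 - 0.15) * 98 * 0.33 * 10
SMD = 0.1900 * 98 * 0.33 * 10

61.4460 mm


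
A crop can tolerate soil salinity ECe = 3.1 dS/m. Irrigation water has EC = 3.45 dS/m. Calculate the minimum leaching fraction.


LR = ECiw / (5*ECe - ECiw)
LR = 3.45 / (5*3.1 - 3.45)
LR = 3.45 / 12.0500

0.2863


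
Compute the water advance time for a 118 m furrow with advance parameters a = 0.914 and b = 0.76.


t = (L/a)^(1/b)
t = (118/0.914)^(1/0.76)
t = 129.102845^(1/0.76)

599.1659 min


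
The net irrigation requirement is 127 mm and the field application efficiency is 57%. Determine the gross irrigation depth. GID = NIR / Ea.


Ea = 57% = 0.57
GID = NIR / Ea = 127 / 0.57 = 222.8070 mm

222.8070 mm


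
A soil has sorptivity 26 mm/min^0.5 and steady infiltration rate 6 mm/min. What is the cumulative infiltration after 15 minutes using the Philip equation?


F = S*sqrt(t) + A*t
F = 26*sqrt(15) + 6*15
F = 26*3.872983 + 90

190.6976 mm


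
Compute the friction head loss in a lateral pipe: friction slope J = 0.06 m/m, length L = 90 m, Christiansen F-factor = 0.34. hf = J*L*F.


hf = J * L * F = 0.06 * 90 * 0.34 = 1.8360 m

1.8360 m


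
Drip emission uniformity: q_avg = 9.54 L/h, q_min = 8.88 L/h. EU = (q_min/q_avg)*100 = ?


EU = (q_min/q_avg)*100 = (8.88/9.54)*100 = 93.0818%

93.0818 %


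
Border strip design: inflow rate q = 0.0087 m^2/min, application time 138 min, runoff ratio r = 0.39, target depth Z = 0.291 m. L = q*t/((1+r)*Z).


L = q*t/((1+r)*Z)
L = 0.0087*138/((1+0.39)*0.291)
L = 1.2006/0.40449

2.9682 m


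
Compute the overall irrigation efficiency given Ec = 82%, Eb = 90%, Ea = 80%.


Ec = 0.82, Eb = 0.9, Ea = 0.8
E = 0.82 * 0.9 * 0.8 * 100 = 59.0400%

59.0400 %


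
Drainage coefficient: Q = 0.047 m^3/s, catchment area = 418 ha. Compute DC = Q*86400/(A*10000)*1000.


DC = Q * 86400 / (A * 10000) * 1000
DC = 0.047 * 86400 / (418 * 10000) * 1000
DC = 4060800.0000 / 4180000

0.9715 mm/day


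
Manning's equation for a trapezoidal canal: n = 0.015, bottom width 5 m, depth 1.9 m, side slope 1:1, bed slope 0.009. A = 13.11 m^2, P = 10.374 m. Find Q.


R = A/P = 13.11/10.374 = 1.263736
Q = (1/0.015) * 13.11 * 1.263736^(2/3) * 0.009^0.5

96.9178 m^3/s


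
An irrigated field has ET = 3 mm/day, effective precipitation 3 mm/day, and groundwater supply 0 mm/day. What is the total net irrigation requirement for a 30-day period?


Daily deficit = ET - Pe - GW = 3 - 3 - 0 = 0 mm/day
NIR = 0 * 30 = 0 mm

0 mm


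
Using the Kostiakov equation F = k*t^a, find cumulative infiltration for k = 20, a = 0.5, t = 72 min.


F = k * t^a = 20 * 72^0.5
F = 20 * 8.485281

169.7056 mm


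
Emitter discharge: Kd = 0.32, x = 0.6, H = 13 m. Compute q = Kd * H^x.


q = Kd * H^x = 0.32 * 13^0.6 = 0.32 * 4.659786

1.4911 L/h


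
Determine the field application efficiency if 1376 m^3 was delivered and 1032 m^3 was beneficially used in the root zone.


Ea = V_root / V_field * 100 = 1032 / 1376 * 100 = 75.0000%

75.0000 %


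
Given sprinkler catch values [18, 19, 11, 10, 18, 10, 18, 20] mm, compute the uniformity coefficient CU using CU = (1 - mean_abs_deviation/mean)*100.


mean = 15.500000 mm
MAD = 3.875000 mm
CU = (1 - 3.875000/15.500000)*100

75.0000 %


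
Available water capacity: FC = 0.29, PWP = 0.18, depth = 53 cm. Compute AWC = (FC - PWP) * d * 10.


AWC = (FC - PWP) * d * 10
AWC = (0.29 - 0.18) * 53 * 10
AWC = 0.1100 * 53 * 10

58.3000 mm


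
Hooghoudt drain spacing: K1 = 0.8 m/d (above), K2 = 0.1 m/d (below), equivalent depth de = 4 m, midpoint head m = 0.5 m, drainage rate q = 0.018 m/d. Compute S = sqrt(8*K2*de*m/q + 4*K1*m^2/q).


S^2 = 8*K2*de*m/q + 4*K1*m^2/q
S^2 = 8*0.1*4*0.5/0.018 + 4*0.8*0.5^2/0.018
S = sqrt(133.3333)

11.5470 m


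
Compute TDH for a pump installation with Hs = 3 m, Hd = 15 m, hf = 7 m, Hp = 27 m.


TDH = Hs + Hd + hf + Hp = 3 + 15 + 7 + 27 = 52

52 m


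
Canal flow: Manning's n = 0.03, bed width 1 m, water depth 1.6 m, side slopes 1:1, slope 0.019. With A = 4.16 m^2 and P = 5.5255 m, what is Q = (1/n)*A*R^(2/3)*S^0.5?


R = A/P = 4.16/5.5255 = 0.752873
Q = (1/0.03) * 4.16 * 0.752873^(2/3) * 0.019^0.5

15.8184 m^3/s


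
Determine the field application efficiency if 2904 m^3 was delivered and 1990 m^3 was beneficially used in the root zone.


Ea = V_root / V_field * 100 = 1990 / 2904 * 100 = 68.5262%

68.5262 %


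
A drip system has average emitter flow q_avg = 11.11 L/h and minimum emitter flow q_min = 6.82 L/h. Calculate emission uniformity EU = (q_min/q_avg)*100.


EU = (q_min/q_avg)*100 = (6.82/11.11)*100 = 61.3861%

61.3861 %


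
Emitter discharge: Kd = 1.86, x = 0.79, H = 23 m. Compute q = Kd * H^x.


q = Kd * H^x = 1.86 * 23^0.79 = 1.86 * 11.905976

22.1451 L/h


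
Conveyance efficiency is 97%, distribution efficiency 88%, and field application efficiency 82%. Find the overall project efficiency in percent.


Ec = 0.97, Eb = 0.88, Ea = 0.82
E = 0.97 * 0.88 * 0.82 * 100 = 69.9952%

69.9952 %


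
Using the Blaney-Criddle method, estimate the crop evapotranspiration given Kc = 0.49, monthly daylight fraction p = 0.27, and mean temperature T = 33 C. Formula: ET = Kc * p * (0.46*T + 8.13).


ET = Kc * p * (0.46*T + 8.13)
ET = 0.49 * 0.27 * (0.46*33 + 8.13)
ET = 0.49 * 0.27 * 23.3100

3.0839 mm/day


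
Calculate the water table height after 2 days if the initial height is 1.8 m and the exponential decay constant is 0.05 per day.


m = m0 * exp(-k*t)
m = 1.8 * exp(-0.05 * 2)
m = 1.8 * exp(-0.1000)

1.6287 m


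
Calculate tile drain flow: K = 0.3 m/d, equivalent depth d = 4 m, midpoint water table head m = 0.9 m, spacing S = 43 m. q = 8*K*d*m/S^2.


q = 8*K*d*m/S^2
q = 8*0.3*4*0.9/43^2
q = 8.6400 / 1849

0.0047 m/d


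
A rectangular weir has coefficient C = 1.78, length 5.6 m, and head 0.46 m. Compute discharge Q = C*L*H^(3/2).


Q = C * L * H^(3/2) = 1.78 * 5.6 * 0.46^1.5 = 1.78 * 5.6 * 0.311987

3.1099 m^3/s


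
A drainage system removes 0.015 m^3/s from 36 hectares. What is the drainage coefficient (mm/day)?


DC = Q * 86400 / (A * 10000) * 1000
DC = 0.015 * 86400 / (36 * 10000) * 1000
DC = 1296000.0000 / 360000

3.6000 mm/day


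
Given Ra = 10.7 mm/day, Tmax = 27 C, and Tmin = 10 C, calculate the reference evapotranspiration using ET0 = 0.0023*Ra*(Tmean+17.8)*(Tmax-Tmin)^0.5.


Tmean = (Tmax + Tmin)/2 = (27 + 10)/2 = 18.5
ET0 = 0.0023 * 10.7 * (18.5 + 17.8) * sqrt(27 - 10)
ET0 = 0.0023 * 10.7 * 36.3 * 4.123106

3.6833 mm/day


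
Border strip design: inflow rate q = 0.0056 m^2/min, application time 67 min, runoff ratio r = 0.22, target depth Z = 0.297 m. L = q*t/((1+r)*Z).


L = q*t/((1+r)*Z)
L = 0.0056*67/((1+0.22)*0.297)
L = 0.3752/0.36234

1.0355 m


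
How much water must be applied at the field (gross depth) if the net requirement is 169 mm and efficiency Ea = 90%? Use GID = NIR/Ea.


Ea = 90% = 0.9
GID = NIR / Ea = 169 / 0.9 = 187.7778 mm

187.7778 mm


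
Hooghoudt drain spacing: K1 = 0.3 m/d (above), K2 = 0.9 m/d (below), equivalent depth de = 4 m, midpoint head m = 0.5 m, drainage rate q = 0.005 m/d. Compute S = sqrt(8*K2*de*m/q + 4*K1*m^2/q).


S^2 = 8*K2*de*m/q + 4*K1*m^2/q
S^2 = 8*0.9*4*0.5/0.005 + 4*0.3*0.5^2/0.005
S = sqrt(2940.0000)

54.2218 m


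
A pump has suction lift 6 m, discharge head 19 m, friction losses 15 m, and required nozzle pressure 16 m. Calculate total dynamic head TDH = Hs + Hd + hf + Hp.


TDH = Hs + Hd + hf + Hp = 6 + 19 + 15 + 16 = 56

56 m


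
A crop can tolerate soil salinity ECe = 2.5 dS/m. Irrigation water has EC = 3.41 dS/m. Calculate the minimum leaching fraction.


LR = ECiw / (5*ECe - ECiw)
LR = 3.41 / (5*2.5 - 3.41)
LR = 3.41 / 9.0900

0.3751


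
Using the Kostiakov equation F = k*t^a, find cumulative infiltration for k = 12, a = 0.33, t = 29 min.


F = k * t^a = 12 * 29^0.33
F = 12 * 3.038025

36.4563 mm


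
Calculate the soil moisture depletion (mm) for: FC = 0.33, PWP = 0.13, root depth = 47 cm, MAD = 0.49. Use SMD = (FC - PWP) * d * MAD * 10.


SMD = (FC - PWP) * d * MAD * 10
SMD = (0.33 - 0.13) * 47 * 0.49 * 10
SMD = 0.2000 * 47 * 0.49 * 10

46.0600 mm


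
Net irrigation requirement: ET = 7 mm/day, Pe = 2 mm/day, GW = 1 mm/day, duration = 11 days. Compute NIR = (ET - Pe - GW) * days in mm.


Daily deficit = ET - Pe - GW = 7 - 2 - 1 = 4 mm/day
NIR = 4 * 11 = 44 mm

44.0000 mm


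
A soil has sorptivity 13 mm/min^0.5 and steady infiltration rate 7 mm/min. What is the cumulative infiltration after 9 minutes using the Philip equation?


F = S*sqrt(t) + A*t
F = 13*sqrt(9) + 7*9
F = 13*3.000000 + 63

102.0000 mm


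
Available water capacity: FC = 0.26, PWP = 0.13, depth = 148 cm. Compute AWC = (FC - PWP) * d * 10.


AWC = (FC - PWP) * d * 10
AWC = (0.26 - 0.13) * 148 * 10
AWC = 0.1300 * 148 * 10

192.4000 mm


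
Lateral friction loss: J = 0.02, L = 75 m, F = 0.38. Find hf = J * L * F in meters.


hf = J * L * F = 0.02 * 75 * 0.38 = 0.5700 m

0.5700 m


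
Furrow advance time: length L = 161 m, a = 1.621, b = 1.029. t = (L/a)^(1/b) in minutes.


t = (L/a)^(1/b)
t = (161/1.621)^(1/1.029)
t = 99.321407^(1/1.029)

87.2491 min


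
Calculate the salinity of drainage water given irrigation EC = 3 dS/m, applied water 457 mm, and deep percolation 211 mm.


EC_dw = EC_iw * D_iw / D_dw
EC_dw = 3 * 457 / 211
EC_dw = 1371 / 211

6.4976 dS/m


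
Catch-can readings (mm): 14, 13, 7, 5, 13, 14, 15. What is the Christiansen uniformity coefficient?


mean = 11.571429 mm
MAD = 3.183673 mm
CU = (1 - 3.183673/11.571429)*100

72.4868 %


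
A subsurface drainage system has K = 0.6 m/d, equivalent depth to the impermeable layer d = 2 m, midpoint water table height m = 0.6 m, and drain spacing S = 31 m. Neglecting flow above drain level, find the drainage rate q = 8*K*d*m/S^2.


q = 8*K*d*m/S^2
q = 8*0.6*2*0.6/31^2
q = 5.7600 / 961

0.0060 m/d


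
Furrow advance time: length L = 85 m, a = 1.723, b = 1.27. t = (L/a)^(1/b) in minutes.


t = (L/a)^(1/b)
t = (85/1.723)^(1/1.27)
t = 49.332559^(1/1.27)

21.5365 min


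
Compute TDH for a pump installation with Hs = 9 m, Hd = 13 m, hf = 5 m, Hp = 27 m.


TDH = Hs + Hd + hf + Hp = 9 + 13 + 5 + 27 = 54

54 m


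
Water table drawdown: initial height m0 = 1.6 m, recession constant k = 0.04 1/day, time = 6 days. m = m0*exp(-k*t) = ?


m = m0 * exp(-k*t)
m = 1.6 * exp(-0.04 * 6)
m = 1.6 * exp(-0.2400)

1.2586 m


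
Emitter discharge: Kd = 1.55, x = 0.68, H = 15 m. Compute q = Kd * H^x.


q = Kd * H^x = 1.55 * 15^0.68 = 1.55 * 6.305827

9.7740 L/h


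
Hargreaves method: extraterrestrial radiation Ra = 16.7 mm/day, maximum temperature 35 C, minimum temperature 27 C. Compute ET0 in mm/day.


Tmean = (Tmax + Tmin)/2 = (35 + 27)/2 = 31.0
ET0 = 0.0023 * 16.7 * (31.0 + 17.8) * sqrt(35 - 27)
ET0 = 0.0023 * 16.7 * 48.8 * 2.828427

5.3016 mm/day


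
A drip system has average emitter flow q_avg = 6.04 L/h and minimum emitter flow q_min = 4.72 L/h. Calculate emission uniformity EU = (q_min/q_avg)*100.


EU = (q_min/q_avg)*100 = (4.72/6.04)*100 = 78.1457%

78.1457 %


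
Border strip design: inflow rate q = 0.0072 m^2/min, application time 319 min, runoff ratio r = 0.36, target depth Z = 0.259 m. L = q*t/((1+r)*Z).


L = q*t/((1+r)*Z)
L = 0.0072*319/((1+0.36)*0.259)
L = 2.2968/0.35224

6.5206 m


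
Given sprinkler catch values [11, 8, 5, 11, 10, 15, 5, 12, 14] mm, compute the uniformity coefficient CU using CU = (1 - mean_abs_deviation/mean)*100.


mean = 10.111111 mm
MAD = 2.765432 mm
CU = (1 - 2.765432/10.111111)*100

72.6496 %


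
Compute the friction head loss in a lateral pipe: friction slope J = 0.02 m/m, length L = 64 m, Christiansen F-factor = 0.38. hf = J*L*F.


hf = J * L * F = 0.02 * 64 * 0.38 = 0.4864 m

0.4864 m


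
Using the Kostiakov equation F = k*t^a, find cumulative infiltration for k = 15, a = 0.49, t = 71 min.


F = k * t^a = 15 * 71^0.49
F = 15 * 8.074518

121.1178 mm


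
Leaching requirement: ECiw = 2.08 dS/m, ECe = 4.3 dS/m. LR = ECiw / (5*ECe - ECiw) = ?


LR = ECiw / (5*ECe - ECiw)
LR = 2.08 / (5*4.3 - 2.08)
LR = 2.08 / 19.4200

0.1071


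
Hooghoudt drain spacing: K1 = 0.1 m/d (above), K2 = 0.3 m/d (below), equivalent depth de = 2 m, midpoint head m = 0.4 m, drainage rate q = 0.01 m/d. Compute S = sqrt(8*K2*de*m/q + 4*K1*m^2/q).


S^2 = 8*K2*de*m/q + 4*K1*m^2/q
S^2 = 8*0.3*2*0.4/0.01 + 4*0.1*0.4^2/0.01
S = sqrt(198.4000)

14.0855 m


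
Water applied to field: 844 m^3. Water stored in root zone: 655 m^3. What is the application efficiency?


Ea = V_root / V_field * 100 = 655 / 844 * 100 = 77.6066%

77.6066 %


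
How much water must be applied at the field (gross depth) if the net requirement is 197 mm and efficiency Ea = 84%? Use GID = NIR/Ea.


Ea = 84% = 0.84
GID = NIR / Ea = 197 / 0.84 = 234.5238 mm

234.5238 mm


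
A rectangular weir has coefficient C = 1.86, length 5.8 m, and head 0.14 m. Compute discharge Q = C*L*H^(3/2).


Q = C * L * H^(3/2) = 1.86 * 5.8 * 0.14^1.5 = 1.86 * 5.8 * 0.052383

0.5651 m^3/s


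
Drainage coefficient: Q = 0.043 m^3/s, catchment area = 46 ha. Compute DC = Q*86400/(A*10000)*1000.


DC = Q * 86400 / (A * 10000) * 1000
DC = 0.043 * 86400 / (46 * 10000) * 1000
DC = 3715200.0000 / 460000

8.0765 mm/day
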